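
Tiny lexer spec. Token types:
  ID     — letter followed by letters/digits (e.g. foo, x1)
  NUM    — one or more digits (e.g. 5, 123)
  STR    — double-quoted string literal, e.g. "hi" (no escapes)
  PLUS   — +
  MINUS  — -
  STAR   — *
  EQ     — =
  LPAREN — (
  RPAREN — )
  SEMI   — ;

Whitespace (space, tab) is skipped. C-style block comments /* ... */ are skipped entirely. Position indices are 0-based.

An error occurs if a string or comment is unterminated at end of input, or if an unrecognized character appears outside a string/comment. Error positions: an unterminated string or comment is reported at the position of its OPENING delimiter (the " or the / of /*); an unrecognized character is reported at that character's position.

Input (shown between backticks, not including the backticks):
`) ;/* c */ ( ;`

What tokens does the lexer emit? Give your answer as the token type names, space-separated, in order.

Answer: RPAREN SEMI LPAREN SEMI

Derivation:
pos=0: emit RPAREN ')'
pos=2: emit SEMI ';'
pos=3: enter COMMENT mode (saw '/*')
exit COMMENT mode (now at pos=10)
pos=11: emit LPAREN '('
pos=13: emit SEMI ';'
DONE. 4 tokens: [RPAREN, SEMI, LPAREN, SEMI]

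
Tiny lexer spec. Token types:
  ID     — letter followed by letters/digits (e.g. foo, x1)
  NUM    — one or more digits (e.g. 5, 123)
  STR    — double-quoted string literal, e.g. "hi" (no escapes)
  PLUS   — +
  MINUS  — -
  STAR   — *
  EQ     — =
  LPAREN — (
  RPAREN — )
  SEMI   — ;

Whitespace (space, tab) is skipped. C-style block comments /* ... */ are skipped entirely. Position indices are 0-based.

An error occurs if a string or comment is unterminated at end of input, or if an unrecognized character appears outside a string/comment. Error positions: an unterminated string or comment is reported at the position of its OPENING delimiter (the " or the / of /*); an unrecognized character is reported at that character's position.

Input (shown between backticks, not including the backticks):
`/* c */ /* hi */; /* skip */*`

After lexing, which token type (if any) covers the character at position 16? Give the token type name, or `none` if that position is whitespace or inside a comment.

Answer: SEMI

Derivation:
pos=0: enter COMMENT mode (saw '/*')
exit COMMENT mode (now at pos=7)
pos=8: enter COMMENT mode (saw '/*')
exit COMMENT mode (now at pos=16)
pos=16: emit SEMI ';'
pos=18: enter COMMENT mode (saw '/*')
exit COMMENT mode (now at pos=28)
pos=28: emit STAR '*'
DONE. 2 tokens: [SEMI, STAR]
Position 16: char is ';' -> SEMI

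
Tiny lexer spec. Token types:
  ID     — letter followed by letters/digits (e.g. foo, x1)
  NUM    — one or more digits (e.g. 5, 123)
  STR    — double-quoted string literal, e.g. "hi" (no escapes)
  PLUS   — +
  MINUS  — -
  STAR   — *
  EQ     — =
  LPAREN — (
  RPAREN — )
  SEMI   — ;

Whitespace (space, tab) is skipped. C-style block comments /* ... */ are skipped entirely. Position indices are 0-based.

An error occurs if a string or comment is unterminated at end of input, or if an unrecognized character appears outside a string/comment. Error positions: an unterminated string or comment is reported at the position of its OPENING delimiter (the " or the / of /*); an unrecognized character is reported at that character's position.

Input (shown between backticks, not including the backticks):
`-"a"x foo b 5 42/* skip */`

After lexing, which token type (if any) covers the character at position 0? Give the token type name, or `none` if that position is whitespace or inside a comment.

Answer: MINUS

Derivation:
pos=0: emit MINUS '-'
pos=1: enter STRING mode
pos=1: emit STR "a" (now at pos=4)
pos=4: emit ID 'x' (now at pos=5)
pos=6: emit ID 'foo' (now at pos=9)
pos=10: emit ID 'b' (now at pos=11)
pos=12: emit NUM '5' (now at pos=13)
pos=14: emit NUM '42' (now at pos=16)
pos=16: enter COMMENT mode (saw '/*')
exit COMMENT mode (now at pos=26)
DONE. 7 tokens: [MINUS, STR, ID, ID, ID, NUM, NUM]
Position 0: char is '-' -> MINUS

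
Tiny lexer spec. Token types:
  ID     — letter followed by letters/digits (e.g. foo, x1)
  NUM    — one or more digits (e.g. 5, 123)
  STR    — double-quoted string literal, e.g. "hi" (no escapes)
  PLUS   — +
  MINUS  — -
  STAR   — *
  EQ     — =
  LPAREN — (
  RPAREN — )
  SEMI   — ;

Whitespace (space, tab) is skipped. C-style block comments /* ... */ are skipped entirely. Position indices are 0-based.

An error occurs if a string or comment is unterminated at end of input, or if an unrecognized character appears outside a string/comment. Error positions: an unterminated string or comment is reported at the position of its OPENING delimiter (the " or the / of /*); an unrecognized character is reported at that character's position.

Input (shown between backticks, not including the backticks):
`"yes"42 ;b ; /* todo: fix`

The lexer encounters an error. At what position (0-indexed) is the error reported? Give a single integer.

Answer: 13

Derivation:
pos=0: enter STRING mode
pos=0: emit STR "yes" (now at pos=5)
pos=5: emit NUM '42' (now at pos=7)
pos=8: emit SEMI ';'
pos=9: emit ID 'b' (now at pos=10)
pos=11: emit SEMI ';'
pos=13: enter COMMENT mode (saw '/*')
pos=13: ERROR — unterminated comment (reached EOF)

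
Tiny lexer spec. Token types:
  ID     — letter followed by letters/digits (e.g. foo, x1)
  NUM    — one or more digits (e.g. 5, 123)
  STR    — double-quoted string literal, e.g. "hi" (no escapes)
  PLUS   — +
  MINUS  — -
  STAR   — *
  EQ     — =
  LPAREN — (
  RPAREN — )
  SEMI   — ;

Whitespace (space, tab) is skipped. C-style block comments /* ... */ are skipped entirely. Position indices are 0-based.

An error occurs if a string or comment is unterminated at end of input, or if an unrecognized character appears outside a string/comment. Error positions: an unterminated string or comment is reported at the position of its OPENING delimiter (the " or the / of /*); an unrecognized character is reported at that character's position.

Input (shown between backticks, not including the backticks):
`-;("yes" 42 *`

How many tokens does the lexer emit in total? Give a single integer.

Answer: 6

Derivation:
pos=0: emit MINUS '-'
pos=1: emit SEMI ';'
pos=2: emit LPAREN '('
pos=3: enter STRING mode
pos=3: emit STR "yes" (now at pos=8)
pos=9: emit NUM '42' (now at pos=11)
pos=12: emit STAR '*'
DONE. 6 tokens: [MINUS, SEMI, LPAREN, STR, NUM, STAR]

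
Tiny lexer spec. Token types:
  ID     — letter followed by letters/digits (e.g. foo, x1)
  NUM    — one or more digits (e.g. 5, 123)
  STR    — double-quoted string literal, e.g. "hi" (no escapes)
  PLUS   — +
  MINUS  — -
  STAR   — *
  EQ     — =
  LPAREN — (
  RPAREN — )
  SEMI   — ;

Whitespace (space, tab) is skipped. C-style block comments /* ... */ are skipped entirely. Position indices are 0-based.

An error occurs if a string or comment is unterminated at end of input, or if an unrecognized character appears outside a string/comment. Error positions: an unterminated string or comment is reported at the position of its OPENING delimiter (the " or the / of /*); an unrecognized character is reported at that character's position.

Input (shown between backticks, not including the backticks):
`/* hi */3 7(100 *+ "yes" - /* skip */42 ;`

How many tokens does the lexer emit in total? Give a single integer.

Answer: 10

Derivation:
pos=0: enter COMMENT mode (saw '/*')
exit COMMENT mode (now at pos=8)
pos=8: emit NUM '3' (now at pos=9)
pos=10: emit NUM '7' (now at pos=11)
pos=11: emit LPAREN '('
pos=12: emit NUM '100' (now at pos=15)
pos=16: emit STAR '*'
pos=17: emit PLUS '+'
pos=19: enter STRING mode
pos=19: emit STR "yes" (now at pos=24)
pos=25: emit MINUS '-'
pos=27: enter COMMENT mode (saw '/*')
exit COMMENT mode (now at pos=37)
pos=37: emit NUM '42' (now at pos=39)
pos=40: emit SEMI ';'
DONE. 10 tokens: [NUM, NUM, LPAREN, NUM, STAR, PLUS, STR, MINUS, NUM, SEMI]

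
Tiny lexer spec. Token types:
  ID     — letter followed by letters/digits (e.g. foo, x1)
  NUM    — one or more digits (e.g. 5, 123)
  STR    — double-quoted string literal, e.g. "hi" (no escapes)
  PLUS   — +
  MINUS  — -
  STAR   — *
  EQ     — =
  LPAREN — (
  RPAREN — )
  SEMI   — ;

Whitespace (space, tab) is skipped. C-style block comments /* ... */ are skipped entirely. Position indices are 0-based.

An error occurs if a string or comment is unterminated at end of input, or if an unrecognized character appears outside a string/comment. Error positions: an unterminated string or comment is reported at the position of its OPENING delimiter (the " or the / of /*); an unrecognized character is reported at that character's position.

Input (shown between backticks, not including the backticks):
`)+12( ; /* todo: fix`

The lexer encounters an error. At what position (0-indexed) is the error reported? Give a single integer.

pos=0: emit RPAREN ')'
pos=1: emit PLUS '+'
pos=2: emit NUM '12' (now at pos=4)
pos=4: emit LPAREN '('
pos=6: emit SEMI ';'
pos=8: enter COMMENT mode (saw '/*')
pos=8: ERROR — unterminated comment (reached EOF)

Answer: 8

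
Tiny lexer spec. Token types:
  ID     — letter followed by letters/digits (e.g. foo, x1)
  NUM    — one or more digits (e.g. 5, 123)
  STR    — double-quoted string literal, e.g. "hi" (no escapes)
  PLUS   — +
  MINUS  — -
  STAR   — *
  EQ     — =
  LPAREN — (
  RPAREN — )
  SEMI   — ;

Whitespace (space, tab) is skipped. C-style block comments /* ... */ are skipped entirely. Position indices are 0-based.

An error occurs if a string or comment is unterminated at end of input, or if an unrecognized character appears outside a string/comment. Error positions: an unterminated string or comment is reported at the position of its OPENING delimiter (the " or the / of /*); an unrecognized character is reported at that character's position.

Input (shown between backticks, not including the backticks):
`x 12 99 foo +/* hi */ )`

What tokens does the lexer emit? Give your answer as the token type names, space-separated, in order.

pos=0: emit ID 'x' (now at pos=1)
pos=2: emit NUM '12' (now at pos=4)
pos=5: emit NUM '99' (now at pos=7)
pos=8: emit ID 'foo' (now at pos=11)
pos=12: emit PLUS '+'
pos=13: enter COMMENT mode (saw '/*')
exit COMMENT mode (now at pos=21)
pos=22: emit RPAREN ')'
DONE. 6 tokens: [ID, NUM, NUM, ID, PLUS, RPAREN]

Answer: ID NUM NUM ID PLUS RPAREN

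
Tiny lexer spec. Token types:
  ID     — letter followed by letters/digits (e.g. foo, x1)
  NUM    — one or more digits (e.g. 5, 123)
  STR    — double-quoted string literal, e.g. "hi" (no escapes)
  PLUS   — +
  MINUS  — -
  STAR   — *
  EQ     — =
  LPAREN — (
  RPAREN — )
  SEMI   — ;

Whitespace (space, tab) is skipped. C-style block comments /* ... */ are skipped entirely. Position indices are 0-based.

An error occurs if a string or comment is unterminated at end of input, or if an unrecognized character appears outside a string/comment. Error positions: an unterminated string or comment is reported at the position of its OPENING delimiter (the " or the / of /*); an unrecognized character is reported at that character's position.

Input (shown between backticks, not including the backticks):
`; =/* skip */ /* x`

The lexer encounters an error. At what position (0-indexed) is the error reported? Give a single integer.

pos=0: emit SEMI ';'
pos=2: emit EQ '='
pos=3: enter COMMENT mode (saw '/*')
exit COMMENT mode (now at pos=13)
pos=14: enter COMMENT mode (saw '/*')
pos=14: ERROR — unterminated comment (reached EOF)

Answer: 14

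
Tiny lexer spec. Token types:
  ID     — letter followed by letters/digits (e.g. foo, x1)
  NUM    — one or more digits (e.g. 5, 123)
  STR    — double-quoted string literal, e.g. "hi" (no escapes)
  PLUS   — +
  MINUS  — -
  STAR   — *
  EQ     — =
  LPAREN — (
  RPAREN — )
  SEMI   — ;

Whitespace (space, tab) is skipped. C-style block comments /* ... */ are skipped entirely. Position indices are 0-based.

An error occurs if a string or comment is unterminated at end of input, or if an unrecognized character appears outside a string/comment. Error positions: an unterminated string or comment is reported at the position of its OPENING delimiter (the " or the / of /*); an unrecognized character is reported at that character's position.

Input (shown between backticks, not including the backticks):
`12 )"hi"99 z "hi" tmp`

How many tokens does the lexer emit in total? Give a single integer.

Answer: 7

Derivation:
pos=0: emit NUM '12' (now at pos=2)
pos=3: emit RPAREN ')'
pos=4: enter STRING mode
pos=4: emit STR "hi" (now at pos=8)
pos=8: emit NUM '99' (now at pos=10)
pos=11: emit ID 'z' (now at pos=12)
pos=13: enter STRING mode
pos=13: emit STR "hi" (now at pos=17)
pos=18: emit ID 'tmp' (now at pos=21)
DONE. 7 tokens: [NUM, RPAREN, STR, NUM, ID, STR, ID]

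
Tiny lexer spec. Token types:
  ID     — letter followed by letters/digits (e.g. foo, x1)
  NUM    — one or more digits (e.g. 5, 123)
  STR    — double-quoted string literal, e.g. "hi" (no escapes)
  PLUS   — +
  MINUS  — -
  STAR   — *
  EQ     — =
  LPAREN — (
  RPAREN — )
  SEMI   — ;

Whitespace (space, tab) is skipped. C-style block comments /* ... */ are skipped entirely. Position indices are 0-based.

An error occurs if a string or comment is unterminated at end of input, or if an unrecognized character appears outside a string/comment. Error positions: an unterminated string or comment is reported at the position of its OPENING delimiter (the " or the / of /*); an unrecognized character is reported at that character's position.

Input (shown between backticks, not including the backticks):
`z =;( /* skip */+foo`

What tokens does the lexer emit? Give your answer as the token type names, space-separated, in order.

pos=0: emit ID 'z' (now at pos=1)
pos=2: emit EQ '='
pos=3: emit SEMI ';'
pos=4: emit LPAREN '('
pos=6: enter COMMENT mode (saw '/*')
exit COMMENT mode (now at pos=16)
pos=16: emit PLUS '+'
pos=17: emit ID 'foo' (now at pos=20)
DONE. 6 tokens: [ID, EQ, SEMI, LPAREN, PLUS, ID]

Answer: ID EQ SEMI LPAREN PLUS ID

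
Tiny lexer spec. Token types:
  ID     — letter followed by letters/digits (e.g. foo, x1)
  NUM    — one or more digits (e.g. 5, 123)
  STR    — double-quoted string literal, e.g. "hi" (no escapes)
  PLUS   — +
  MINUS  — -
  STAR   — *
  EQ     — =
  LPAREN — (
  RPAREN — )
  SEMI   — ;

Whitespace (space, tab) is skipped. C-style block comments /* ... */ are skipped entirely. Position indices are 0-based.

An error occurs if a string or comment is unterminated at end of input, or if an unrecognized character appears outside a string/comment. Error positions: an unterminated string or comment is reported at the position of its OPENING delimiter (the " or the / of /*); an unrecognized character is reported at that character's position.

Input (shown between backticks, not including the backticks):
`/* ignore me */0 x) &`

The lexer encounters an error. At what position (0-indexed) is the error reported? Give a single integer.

Answer: 20

Derivation:
pos=0: enter COMMENT mode (saw '/*')
exit COMMENT mode (now at pos=15)
pos=15: emit NUM '0' (now at pos=16)
pos=17: emit ID 'x' (now at pos=18)
pos=18: emit RPAREN ')'
pos=20: ERROR — unrecognized char '&'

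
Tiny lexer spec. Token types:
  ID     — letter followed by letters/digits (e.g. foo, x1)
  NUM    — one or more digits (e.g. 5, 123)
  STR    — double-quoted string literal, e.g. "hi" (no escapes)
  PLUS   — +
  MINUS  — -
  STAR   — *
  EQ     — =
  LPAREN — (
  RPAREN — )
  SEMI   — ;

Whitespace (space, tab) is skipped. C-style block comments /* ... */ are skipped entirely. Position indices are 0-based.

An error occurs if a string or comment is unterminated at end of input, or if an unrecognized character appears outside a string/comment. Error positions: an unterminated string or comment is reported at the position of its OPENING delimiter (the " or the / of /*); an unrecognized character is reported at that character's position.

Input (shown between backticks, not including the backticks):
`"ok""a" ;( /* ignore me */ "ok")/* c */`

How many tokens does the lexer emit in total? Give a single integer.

Answer: 6

Derivation:
pos=0: enter STRING mode
pos=0: emit STR "ok" (now at pos=4)
pos=4: enter STRING mode
pos=4: emit STR "a" (now at pos=7)
pos=8: emit SEMI ';'
pos=9: emit LPAREN '('
pos=11: enter COMMENT mode (saw '/*')
exit COMMENT mode (now at pos=26)
pos=27: enter STRING mode
pos=27: emit STR "ok" (now at pos=31)
pos=31: emit RPAREN ')'
pos=32: enter COMMENT mode (saw '/*')
exit COMMENT mode (now at pos=39)
DONE. 6 tokens: [STR, STR, SEMI, LPAREN, STR, RPAREN]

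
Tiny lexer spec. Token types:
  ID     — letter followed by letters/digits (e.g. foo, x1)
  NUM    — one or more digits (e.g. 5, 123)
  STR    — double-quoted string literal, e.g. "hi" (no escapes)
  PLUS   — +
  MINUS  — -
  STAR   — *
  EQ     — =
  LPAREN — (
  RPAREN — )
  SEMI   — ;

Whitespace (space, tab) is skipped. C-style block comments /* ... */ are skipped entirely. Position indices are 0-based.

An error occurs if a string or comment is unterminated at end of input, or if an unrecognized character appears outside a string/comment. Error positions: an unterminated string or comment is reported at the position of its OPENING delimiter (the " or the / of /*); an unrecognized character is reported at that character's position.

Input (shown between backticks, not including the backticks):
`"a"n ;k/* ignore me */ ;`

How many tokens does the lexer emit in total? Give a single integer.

pos=0: enter STRING mode
pos=0: emit STR "a" (now at pos=3)
pos=3: emit ID 'n' (now at pos=4)
pos=5: emit SEMI ';'
pos=6: emit ID 'k' (now at pos=7)
pos=7: enter COMMENT mode (saw '/*')
exit COMMENT mode (now at pos=22)
pos=23: emit SEMI ';'
DONE. 5 tokens: [STR, ID, SEMI, ID, SEMI]

Answer: 5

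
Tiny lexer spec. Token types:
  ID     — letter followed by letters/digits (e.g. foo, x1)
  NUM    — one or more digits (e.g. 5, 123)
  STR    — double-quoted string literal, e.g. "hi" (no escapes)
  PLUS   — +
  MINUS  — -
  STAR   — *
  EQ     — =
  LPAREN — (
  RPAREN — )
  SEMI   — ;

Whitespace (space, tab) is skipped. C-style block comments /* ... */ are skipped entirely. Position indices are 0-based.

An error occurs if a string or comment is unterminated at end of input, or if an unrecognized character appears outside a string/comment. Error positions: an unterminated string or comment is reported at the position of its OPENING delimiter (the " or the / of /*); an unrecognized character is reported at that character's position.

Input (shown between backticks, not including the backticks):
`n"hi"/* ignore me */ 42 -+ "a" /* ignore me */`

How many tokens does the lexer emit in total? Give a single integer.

pos=0: emit ID 'n' (now at pos=1)
pos=1: enter STRING mode
pos=1: emit STR "hi" (now at pos=5)
pos=5: enter COMMENT mode (saw '/*')
exit COMMENT mode (now at pos=20)
pos=21: emit NUM '42' (now at pos=23)
pos=24: emit MINUS '-'
pos=25: emit PLUS '+'
pos=27: enter STRING mode
pos=27: emit STR "a" (now at pos=30)
pos=31: enter COMMENT mode (saw '/*')
exit COMMENT mode (now at pos=46)
DONE. 6 tokens: [ID, STR, NUM, MINUS, PLUS, STR]

Answer: 6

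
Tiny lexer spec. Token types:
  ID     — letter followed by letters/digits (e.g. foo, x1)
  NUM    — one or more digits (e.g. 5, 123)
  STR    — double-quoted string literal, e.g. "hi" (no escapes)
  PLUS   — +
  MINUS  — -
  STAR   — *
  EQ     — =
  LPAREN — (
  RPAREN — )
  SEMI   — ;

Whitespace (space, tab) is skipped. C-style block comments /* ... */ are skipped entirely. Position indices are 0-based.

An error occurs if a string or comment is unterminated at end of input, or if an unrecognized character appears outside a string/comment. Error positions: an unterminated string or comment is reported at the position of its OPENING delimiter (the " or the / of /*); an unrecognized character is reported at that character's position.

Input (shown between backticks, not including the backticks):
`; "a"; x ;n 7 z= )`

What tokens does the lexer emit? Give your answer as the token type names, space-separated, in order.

pos=0: emit SEMI ';'
pos=2: enter STRING mode
pos=2: emit STR "a" (now at pos=5)
pos=5: emit SEMI ';'
pos=7: emit ID 'x' (now at pos=8)
pos=9: emit SEMI ';'
pos=10: emit ID 'n' (now at pos=11)
pos=12: emit NUM '7' (now at pos=13)
pos=14: emit ID 'z' (now at pos=15)
pos=15: emit EQ '='
pos=17: emit RPAREN ')'
DONE. 10 tokens: [SEMI, STR, SEMI, ID, SEMI, ID, NUM, ID, EQ, RPAREN]

Answer: SEMI STR SEMI ID SEMI ID NUM ID EQ RPAREN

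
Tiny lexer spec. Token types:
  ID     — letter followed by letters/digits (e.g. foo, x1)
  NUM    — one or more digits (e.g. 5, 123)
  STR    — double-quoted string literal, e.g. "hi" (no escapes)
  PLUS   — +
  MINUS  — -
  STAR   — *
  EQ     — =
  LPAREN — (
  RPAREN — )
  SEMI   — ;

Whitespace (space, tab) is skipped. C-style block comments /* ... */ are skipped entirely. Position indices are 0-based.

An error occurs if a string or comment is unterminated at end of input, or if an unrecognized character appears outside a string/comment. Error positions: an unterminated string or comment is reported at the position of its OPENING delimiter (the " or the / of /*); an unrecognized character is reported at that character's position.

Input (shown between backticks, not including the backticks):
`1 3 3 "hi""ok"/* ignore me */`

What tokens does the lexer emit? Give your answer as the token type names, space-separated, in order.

pos=0: emit NUM '1' (now at pos=1)
pos=2: emit NUM '3' (now at pos=3)
pos=4: emit NUM '3' (now at pos=5)
pos=6: enter STRING mode
pos=6: emit STR "hi" (now at pos=10)
pos=10: enter STRING mode
pos=10: emit STR "ok" (now at pos=14)
pos=14: enter COMMENT mode (saw '/*')
exit COMMENT mode (now at pos=29)
DONE. 5 tokens: [NUM, NUM, NUM, STR, STR]

Answer: NUM NUM NUM STR STR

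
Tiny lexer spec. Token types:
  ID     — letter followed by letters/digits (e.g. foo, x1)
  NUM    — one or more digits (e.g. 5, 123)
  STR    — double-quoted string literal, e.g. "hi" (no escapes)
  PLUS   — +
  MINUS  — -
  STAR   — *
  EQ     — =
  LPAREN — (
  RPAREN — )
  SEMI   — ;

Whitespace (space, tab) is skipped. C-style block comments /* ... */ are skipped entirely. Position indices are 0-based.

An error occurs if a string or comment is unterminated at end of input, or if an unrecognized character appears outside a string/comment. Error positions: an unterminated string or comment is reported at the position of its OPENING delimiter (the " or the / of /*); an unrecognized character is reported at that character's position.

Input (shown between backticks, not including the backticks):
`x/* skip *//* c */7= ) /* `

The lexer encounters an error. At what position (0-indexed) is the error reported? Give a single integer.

pos=0: emit ID 'x' (now at pos=1)
pos=1: enter COMMENT mode (saw '/*')
exit COMMENT mode (now at pos=11)
pos=11: enter COMMENT mode (saw '/*')
exit COMMENT mode (now at pos=18)
pos=18: emit NUM '7' (now at pos=19)
pos=19: emit EQ '='
pos=21: emit RPAREN ')'
pos=23: enter COMMENT mode (saw '/*')
pos=23: ERROR — unterminated comment (reached EOF)

Answer: 23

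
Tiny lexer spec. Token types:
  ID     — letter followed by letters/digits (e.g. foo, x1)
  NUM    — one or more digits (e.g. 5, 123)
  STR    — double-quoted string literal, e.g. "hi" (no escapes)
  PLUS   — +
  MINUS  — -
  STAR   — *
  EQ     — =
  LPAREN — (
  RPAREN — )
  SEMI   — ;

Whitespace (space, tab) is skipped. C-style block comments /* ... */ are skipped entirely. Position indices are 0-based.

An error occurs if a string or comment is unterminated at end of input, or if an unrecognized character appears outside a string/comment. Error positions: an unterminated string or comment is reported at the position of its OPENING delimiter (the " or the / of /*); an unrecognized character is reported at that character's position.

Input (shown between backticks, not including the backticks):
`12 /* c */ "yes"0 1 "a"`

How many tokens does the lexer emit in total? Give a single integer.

Answer: 5

Derivation:
pos=0: emit NUM '12' (now at pos=2)
pos=3: enter COMMENT mode (saw '/*')
exit COMMENT mode (now at pos=10)
pos=11: enter STRING mode
pos=11: emit STR "yes" (now at pos=16)
pos=16: emit NUM '0' (now at pos=17)
pos=18: emit NUM '1' (now at pos=19)
pos=20: enter STRING mode
pos=20: emit STR "a" (now at pos=23)
DONE. 5 tokens: [NUM, STR, NUM, NUM, STR]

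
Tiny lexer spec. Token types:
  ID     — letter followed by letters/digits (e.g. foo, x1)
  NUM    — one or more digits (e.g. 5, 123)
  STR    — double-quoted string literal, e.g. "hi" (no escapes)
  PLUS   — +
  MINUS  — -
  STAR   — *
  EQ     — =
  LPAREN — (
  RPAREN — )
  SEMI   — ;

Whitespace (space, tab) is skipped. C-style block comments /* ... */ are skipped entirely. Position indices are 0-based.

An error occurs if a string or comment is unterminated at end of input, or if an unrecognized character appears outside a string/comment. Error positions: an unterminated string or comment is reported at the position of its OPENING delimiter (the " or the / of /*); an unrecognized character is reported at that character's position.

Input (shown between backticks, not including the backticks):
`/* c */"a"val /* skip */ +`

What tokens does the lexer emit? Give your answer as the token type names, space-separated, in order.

pos=0: enter COMMENT mode (saw '/*')
exit COMMENT mode (now at pos=7)
pos=7: enter STRING mode
pos=7: emit STR "a" (now at pos=10)
pos=10: emit ID 'val' (now at pos=13)
pos=14: enter COMMENT mode (saw '/*')
exit COMMENT mode (now at pos=24)
pos=25: emit PLUS '+'
DONE. 3 tokens: [STR, ID, PLUS]

Answer: STR ID PLUS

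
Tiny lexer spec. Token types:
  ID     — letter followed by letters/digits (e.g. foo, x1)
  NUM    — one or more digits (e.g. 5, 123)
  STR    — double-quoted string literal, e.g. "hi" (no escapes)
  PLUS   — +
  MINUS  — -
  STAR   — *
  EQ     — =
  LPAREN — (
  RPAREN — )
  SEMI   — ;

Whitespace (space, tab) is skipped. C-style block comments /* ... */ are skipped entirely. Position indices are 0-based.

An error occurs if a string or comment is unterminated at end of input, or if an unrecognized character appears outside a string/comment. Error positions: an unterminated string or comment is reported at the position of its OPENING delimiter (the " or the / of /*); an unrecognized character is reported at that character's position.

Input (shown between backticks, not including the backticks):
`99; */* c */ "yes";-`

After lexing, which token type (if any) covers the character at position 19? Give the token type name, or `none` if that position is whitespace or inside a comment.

pos=0: emit NUM '99' (now at pos=2)
pos=2: emit SEMI ';'
pos=4: emit STAR '*'
pos=5: enter COMMENT mode (saw '/*')
exit COMMENT mode (now at pos=12)
pos=13: enter STRING mode
pos=13: emit STR "yes" (now at pos=18)
pos=18: emit SEMI ';'
pos=19: emit MINUS '-'
DONE. 6 tokens: [NUM, SEMI, STAR, STR, SEMI, MINUS]
Position 19: char is '-' -> MINUS

Answer: MINUS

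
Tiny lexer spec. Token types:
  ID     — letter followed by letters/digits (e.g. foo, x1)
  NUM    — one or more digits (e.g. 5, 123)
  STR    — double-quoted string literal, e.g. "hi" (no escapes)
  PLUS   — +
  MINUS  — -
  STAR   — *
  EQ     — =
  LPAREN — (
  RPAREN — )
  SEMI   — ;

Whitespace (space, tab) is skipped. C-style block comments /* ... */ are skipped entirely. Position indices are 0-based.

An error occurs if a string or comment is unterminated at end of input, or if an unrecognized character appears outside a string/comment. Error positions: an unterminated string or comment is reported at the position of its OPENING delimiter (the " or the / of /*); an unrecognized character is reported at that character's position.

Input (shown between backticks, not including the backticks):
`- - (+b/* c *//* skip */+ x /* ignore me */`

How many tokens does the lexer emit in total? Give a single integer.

pos=0: emit MINUS '-'
pos=2: emit MINUS '-'
pos=4: emit LPAREN '('
pos=5: emit PLUS '+'
pos=6: emit ID 'b' (now at pos=7)
pos=7: enter COMMENT mode (saw '/*')
exit COMMENT mode (now at pos=14)
pos=14: enter COMMENT mode (saw '/*')
exit COMMENT mode (now at pos=24)
pos=24: emit PLUS '+'
pos=26: emit ID 'x' (now at pos=27)
pos=28: enter COMMENT mode (saw '/*')
exit COMMENT mode (now at pos=43)
DONE. 7 tokens: [MINUS, MINUS, LPAREN, PLUS, ID, PLUS, ID]

Answer: 7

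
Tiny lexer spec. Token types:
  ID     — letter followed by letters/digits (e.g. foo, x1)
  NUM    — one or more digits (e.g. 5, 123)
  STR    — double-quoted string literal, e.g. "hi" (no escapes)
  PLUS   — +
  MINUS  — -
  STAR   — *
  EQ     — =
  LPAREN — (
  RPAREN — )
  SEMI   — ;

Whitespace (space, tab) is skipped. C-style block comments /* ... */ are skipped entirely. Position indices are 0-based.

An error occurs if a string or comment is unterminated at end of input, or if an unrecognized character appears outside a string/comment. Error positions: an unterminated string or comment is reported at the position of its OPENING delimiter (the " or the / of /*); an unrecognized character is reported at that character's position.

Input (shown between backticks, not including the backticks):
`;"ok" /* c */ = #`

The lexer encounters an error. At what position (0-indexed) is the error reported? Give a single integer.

pos=0: emit SEMI ';'
pos=1: enter STRING mode
pos=1: emit STR "ok" (now at pos=5)
pos=6: enter COMMENT mode (saw '/*')
exit COMMENT mode (now at pos=13)
pos=14: emit EQ '='
pos=16: ERROR — unrecognized char '#'

Answer: 16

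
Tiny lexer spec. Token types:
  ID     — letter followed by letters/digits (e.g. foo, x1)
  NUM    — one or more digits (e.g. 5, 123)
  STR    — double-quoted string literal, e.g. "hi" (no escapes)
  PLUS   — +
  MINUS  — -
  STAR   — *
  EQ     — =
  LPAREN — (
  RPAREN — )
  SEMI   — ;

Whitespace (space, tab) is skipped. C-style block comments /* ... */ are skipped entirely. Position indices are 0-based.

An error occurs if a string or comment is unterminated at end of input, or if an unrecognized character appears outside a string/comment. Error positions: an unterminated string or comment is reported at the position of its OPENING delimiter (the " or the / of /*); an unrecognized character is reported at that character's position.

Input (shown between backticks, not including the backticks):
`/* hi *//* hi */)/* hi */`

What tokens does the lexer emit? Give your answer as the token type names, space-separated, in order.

Answer: RPAREN

Derivation:
pos=0: enter COMMENT mode (saw '/*')
exit COMMENT mode (now at pos=8)
pos=8: enter COMMENT mode (saw '/*')
exit COMMENT mode (now at pos=16)
pos=16: emit RPAREN ')'
pos=17: enter COMMENT mode (saw '/*')
exit COMMENT mode (now at pos=25)
DONE. 1 tokens: [RPAREN]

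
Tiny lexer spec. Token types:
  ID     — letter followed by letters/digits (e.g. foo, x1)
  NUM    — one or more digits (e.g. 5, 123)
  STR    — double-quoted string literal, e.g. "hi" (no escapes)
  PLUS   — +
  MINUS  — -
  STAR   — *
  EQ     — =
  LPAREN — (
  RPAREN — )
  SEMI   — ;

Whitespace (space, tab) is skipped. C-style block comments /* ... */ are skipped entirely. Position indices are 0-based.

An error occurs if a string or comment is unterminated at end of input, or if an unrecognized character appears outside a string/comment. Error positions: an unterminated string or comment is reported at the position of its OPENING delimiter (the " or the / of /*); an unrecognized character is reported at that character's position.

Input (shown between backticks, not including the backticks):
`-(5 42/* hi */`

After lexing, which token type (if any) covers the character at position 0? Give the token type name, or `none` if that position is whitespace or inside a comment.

pos=0: emit MINUS '-'
pos=1: emit LPAREN '('
pos=2: emit NUM '5' (now at pos=3)
pos=4: emit NUM '42' (now at pos=6)
pos=6: enter COMMENT mode (saw '/*')
exit COMMENT mode (now at pos=14)
DONE. 4 tokens: [MINUS, LPAREN, NUM, NUM]
Position 0: char is '-' -> MINUS

Answer: MINUS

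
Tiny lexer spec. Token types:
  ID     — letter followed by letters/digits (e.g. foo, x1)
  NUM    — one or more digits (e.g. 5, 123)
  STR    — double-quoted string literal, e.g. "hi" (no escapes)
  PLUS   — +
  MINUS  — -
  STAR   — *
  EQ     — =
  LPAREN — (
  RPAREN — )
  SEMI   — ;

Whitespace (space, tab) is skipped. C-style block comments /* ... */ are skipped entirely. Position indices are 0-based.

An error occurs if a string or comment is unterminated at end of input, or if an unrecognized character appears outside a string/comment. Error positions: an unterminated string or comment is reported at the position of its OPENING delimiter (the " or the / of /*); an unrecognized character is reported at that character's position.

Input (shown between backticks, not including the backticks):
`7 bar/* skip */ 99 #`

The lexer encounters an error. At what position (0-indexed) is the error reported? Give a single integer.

Answer: 19

Derivation:
pos=0: emit NUM '7' (now at pos=1)
pos=2: emit ID 'bar' (now at pos=5)
pos=5: enter COMMENT mode (saw '/*')
exit COMMENT mode (now at pos=15)
pos=16: emit NUM '99' (now at pos=18)
pos=19: ERROR — unrecognized char '#'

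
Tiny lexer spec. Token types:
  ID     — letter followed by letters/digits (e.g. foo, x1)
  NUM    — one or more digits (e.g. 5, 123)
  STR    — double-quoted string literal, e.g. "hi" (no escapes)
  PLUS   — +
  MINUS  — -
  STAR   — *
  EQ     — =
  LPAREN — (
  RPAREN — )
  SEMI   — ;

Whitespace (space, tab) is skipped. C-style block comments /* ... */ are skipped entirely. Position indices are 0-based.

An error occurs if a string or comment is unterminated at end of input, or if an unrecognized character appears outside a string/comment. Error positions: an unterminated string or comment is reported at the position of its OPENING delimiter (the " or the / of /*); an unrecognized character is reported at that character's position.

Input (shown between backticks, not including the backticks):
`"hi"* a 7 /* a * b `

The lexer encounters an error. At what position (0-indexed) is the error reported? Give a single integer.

pos=0: enter STRING mode
pos=0: emit STR "hi" (now at pos=4)
pos=4: emit STAR '*'
pos=6: emit ID 'a' (now at pos=7)
pos=8: emit NUM '7' (now at pos=9)
pos=10: enter COMMENT mode (saw '/*')
pos=10: ERROR — unterminated comment (reached EOF)

Answer: 10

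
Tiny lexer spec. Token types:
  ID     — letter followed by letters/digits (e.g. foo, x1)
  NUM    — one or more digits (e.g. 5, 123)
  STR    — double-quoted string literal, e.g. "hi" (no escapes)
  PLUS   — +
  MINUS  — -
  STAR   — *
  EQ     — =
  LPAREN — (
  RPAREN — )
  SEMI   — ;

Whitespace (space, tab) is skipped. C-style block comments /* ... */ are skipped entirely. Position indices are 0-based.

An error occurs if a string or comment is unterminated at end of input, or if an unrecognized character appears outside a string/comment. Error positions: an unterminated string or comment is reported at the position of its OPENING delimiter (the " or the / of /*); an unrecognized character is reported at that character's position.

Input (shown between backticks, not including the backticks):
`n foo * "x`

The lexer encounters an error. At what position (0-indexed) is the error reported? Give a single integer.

Answer: 8

Derivation:
pos=0: emit ID 'n' (now at pos=1)
pos=2: emit ID 'foo' (now at pos=5)
pos=6: emit STAR '*'
pos=8: enter STRING mode
pos=8: ERROR — unterminated string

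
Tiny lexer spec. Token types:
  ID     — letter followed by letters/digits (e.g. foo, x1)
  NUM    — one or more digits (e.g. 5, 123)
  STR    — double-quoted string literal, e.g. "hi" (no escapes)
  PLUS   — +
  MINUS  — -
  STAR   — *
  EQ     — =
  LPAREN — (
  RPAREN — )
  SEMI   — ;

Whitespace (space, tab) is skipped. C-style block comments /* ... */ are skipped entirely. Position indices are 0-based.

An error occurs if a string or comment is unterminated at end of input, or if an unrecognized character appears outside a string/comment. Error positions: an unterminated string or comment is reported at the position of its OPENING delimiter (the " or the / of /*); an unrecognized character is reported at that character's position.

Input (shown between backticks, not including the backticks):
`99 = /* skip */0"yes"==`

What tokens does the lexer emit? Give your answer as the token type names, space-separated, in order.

pos=0: emit NUM '99' (now at pos=2)
pos=3: emit EQ '='
pos=5: enter COMMENT mode (saw '/*')
exit COMMENT mode (now at pos=15)
pos=15: emit NUM '0' (now at pos=16)
pos=16: enter STRING mode
pos=16: emit STR "yes" (now at pos=21)
pos=21: emit EQ '='
pos=22: emit EQ '='
DONE. 6 tokens: [NUM, EQ, NUM, STR, EQ, EQ]

Answer: NUM EQ NUM STR EQ EQ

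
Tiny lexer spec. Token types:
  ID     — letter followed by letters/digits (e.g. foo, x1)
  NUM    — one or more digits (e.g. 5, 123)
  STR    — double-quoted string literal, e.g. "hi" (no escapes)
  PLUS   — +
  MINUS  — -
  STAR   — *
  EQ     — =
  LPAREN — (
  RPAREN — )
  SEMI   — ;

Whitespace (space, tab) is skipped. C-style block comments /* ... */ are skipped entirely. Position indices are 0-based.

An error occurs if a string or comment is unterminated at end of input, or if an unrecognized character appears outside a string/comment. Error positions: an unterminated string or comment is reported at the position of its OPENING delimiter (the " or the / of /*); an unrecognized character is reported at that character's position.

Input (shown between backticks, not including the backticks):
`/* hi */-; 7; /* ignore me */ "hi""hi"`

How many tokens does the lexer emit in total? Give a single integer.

Answer: 6

Derivation:
pos=0: enter COMMENT mode (saw '/*')
exit COMMENT mode (now at pos=8)
pos=8: emit MINUS '-'
pos=9: emit SEMI ';'
pos=11: emit NUM '7' (now at pos=12)
pos=12: emit SEMI ';'
pos=14: enter COMMENT mode (saw '/*')
exit COMMENT mode (now at pos=29)
pos=30: enter STRING mode
pos=30: emit STR "hi" (now at pos=34)
pos=34: enter STRING mode
pos=34: emit STR "hi" (now at pos=38)
DONE. 6 tokens: [MINUS, SEMI, NUM, SEMI, STR, STR]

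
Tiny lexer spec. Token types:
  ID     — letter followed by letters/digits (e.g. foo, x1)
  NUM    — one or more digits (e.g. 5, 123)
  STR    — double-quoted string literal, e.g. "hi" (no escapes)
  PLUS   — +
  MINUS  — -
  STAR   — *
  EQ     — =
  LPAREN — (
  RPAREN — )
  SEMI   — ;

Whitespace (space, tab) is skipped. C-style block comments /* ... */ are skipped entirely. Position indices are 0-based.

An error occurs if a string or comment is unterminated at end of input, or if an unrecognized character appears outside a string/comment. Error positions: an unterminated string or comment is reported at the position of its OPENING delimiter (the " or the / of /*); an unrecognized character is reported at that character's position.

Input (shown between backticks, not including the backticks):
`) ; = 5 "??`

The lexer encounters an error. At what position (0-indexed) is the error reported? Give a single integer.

Answer: 8

Derivation:
pos=0: emit RPAREN ')'
pos=2: emit SEMI ';'
pos=4: emit EQ '='
pos=6: emit NUM '5' (now at pos=7)
pos=8: enter STRING mode
pos=8: ERROR — unterminated string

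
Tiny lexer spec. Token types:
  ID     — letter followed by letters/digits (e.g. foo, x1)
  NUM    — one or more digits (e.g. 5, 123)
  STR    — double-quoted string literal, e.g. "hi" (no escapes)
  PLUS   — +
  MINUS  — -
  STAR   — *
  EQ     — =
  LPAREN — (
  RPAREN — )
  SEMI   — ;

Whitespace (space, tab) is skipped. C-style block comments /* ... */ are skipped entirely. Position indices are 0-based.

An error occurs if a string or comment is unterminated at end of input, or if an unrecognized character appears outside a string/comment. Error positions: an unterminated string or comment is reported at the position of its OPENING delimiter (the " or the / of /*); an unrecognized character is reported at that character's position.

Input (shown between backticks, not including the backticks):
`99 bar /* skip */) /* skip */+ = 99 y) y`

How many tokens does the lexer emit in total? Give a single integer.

pos=0: emit NUM '99' (now at pos=2)
pos=3: emit ID 'bar' (now at pos=6)
pos=7: enter COMMENT mode (saw '/*')
exit COMMENT mode (now at pos=17)
pos=17: emit RPAREN ')'
pos=19: enter COMMENT mode (saw '/*')
exit COMMENT mode (now at pos=29)
pos=29: emit PLUS '+'
pos=31: emit EQ '='
pos=33: emit NUM '99' (now at pos=35)
pos=36: emit ID 'y' (now at pos=37)
pos=37: emit RPAREN ')'
pos=39: emit ID 'y' (now at pos=40)
DONE. 9 tokens: [NUM, ID, RPAREN, PLUS, EQ, NUM, ID, RPAREN, ID]

Answer: 9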